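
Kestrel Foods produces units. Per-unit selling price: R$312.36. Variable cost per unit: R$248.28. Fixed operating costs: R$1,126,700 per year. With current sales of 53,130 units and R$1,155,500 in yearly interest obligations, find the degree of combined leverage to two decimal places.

Total contribution margin = 53,130 × R$64.08 = R$3,404,570.40.
EBIT = R$3,404,570.40 − R$1,126,700 = R$2,277,870.40. Interest = R$1,155,500.00.
DOL = R$3,404,570.40 ÷ R$2,277,870.40 = 1.4946; DFL = R$2,277,870.40 ÷ R$1,122,370.40 = 2.0295.
DCL = DOL × DFL = 1.4946 × 2.0295 = 3.0333.

3.03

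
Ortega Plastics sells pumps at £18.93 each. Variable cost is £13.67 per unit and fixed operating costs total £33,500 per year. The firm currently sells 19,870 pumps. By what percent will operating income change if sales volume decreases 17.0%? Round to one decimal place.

At 19,870 units, contribution = 19,870 × £5.26 = £104,516.20.
Subtracting fixed costs: EBIT = £104,516.20 − £33,500 = £71,016.20.
So DOL = total CM / EBIT = £104,516.20 / £71,016.20 = 1.4717.
%ΔEBIT = DOL × %ΔSales = 1.4717 × -17.0% = -25.0%.

-25.0%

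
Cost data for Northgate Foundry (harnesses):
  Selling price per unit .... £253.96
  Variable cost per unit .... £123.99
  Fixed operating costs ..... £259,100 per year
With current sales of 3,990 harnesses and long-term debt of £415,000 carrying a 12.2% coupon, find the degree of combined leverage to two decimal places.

Contribution at this volume is 3,990 × £129.97 = £518,580.30.
EBIT = £518,580.30 − £259,100 = £259,480.30. Interest = £50,630.00.
DOL = £518,580.30 ÷ £259,480.30 = 1.9985; DFL = £259,480.30 ÷ £208,850.30 = 1.2424.
Combined leverage = 1.9985 × 1.2424 = 2.4829.

2.48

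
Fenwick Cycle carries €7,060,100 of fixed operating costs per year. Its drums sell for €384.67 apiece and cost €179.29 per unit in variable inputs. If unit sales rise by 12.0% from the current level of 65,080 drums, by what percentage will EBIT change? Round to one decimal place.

+25.4%

At 65,080 units, contribution = 65,080 × €205.38 = €13,366,130.40.
EBIT = €13,366,130.40 − €7,060,100 = €6,306,030.40.
Degree of operating leverage = €13,366,130.40 / €6,306,030.40 = 2.1196.
Operating income changes by 2.1196 × +12.0% = +25.4%.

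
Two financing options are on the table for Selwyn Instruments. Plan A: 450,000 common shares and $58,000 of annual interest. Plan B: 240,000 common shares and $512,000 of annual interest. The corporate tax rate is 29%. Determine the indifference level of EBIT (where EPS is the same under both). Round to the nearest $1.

$1,030,857

At indifference, (EBIT − 58,000)(1 − t)/450,000 = (EBIT − 512,000)(1 − t)/240,000.
The (1 − t) factor cancels: (EBIT − 58,000) × 240,000 = (EBIT − 512,000) × 450,000.
EBIT × (450,000 − 240,000) = 512,000 × 450,000 − 58,000 × 240,000 = 216,480,000,000, so EBIT = 216,480,000,000 ÷ 210,000 = 1,030,857.14.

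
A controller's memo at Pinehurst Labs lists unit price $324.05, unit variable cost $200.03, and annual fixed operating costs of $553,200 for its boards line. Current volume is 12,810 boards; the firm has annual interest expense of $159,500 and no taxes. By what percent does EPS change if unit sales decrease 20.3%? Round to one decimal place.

-36.8%

Contribution at this volume is 12,810 × $124.02 = $1,588,696.20.
EBIT = $1,588,696.20 − $553,200 = $1,035,496.20.
After interest of $159,500.00, pre-tax earnings = $875,996.20.
DCL = total CM / (EBIT − I) = $1,588,696.20 / $875,996.20 = 1.8136.
%ΔEPS = DCL × %ΔSales = 1.8136 × -20.3% = -36.8%.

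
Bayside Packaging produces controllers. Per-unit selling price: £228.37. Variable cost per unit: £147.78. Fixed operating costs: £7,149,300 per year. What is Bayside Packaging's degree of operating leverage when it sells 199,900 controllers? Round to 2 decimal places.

At 199,900 units, contribution = 199,900 × £80.59 = £16,109,941.00.
EBIT = £16,109,941.00 − £7,149,300 = £8,960,641.00.
So DOL = total CM / EBIT = £16,109,941.00 / £8,960,641.00 = 1.7979.

1.80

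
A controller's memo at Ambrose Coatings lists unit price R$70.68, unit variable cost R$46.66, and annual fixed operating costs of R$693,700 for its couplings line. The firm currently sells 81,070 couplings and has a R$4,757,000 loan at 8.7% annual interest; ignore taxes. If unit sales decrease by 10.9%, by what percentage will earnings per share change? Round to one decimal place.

Contribution at this volume is 81,070 × R$24.02 = R$1,947,301.40.
Subtracting fixed costs: EBIT = R$1,947,301.40 − R$693,700 = R$1,253,601.40.
Interest = R$413,859.00, so EBIT − I = R$839,742.40.
Degree of combined leverage = contribution ÷ (EBIT − I) = R$1,947,301.40 ÷ R$839,742.40 = 2.3189.
EPS therefore changes by 2.3189 × (-10.9%) = -25.3%.

-25.3%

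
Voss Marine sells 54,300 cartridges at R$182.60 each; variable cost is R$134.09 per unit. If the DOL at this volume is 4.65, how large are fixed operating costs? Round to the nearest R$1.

Contribution at this volume is 54,300 × R$48.51 = R$2,634,093.00.
Since DOL = CM ÷ EBIT, EBIT = R$2,634,093.00 ÷ 4.65 = R$566,471.61.
Fixed costs = CM − EBIT = R$2,634,093.00 − R$566,471.61 = R$2,067,621.

R$2,067,621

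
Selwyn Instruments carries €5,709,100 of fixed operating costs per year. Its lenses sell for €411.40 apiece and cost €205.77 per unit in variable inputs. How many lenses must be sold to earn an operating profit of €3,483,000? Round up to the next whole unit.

44,703 lenses

Contribution margin per unit = €411.40 − €205.77 = €205.63.
Units = (FC + target) / CM = (€5,709,100 + €3,483,000) / €205.63 = 44,702.13, so 44,703 lenses.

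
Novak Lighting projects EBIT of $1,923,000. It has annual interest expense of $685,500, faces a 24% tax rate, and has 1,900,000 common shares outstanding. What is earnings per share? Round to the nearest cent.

Pre-tax income = $1,923,000 − $685,500.00 = $1,237,500.00.
After tax at 24%: net income = $1,237,500.00 × 0.76 = $940,500.00.
EPS = $940,500.00 ÷ 1,900,000 = $0.49.

$0.49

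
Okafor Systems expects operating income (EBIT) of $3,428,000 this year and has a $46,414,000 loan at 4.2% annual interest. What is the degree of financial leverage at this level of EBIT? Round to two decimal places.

Annual interest charges come to $1,949,388.00.
Degree of financial leverage = EBIT / (EBIT − interest) = $3,428,000 / $1,478,612.00 = 2.3184.

2.32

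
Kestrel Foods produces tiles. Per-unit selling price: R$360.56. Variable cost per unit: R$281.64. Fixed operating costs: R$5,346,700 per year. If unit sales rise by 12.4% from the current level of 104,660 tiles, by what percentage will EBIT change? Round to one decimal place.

+35.2%

At 104,660 units, contribution = 104,660 × R$78.92 = R$8,259,767.20.
EBIT = R$8,259,767.20 − R$5,346,700 = R$2,913,067.20.
Degree of operating leverage = R$8,259,767.20 / R$2,913,067.20 = 2.8354.
Operating income changes by 2.8354 × +12.4% = +35.2%.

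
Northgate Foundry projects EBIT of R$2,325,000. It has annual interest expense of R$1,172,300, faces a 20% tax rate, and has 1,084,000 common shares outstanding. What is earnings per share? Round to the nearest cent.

R$0.85

Pre-tax income = R$2,325,000 − R$1,172,300.00 = R$1,152,700.00.
After tax at 20%: net income = R$1,152,700.00 × 0.80 = R$922,160.00.
EPS = R$922,160.00 ÷ 1,084,000 = R$0.85.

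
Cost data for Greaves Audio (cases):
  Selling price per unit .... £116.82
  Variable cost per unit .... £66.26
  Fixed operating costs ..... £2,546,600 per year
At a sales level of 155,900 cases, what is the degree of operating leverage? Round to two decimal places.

Contribution at this volume is 155,900 × £50.56 = £7,882,304.00.
Operating income = contribution − fixed costs = £7,882,304.00 − £2,546,600 = £5,335,704.00.
So DOL = total CM / EBIT = £7,882,304.00 / £5,335,704.00 = 1.4773.

1.48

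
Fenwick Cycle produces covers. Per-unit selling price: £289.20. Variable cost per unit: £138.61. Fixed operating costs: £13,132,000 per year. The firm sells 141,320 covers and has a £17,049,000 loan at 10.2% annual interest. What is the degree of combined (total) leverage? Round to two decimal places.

Contribution at this volume is 141,320 × £150.59 = £21,281,378.80.
Operating income = contribution − fixed costs = £21,281,378.80 − £13,132,000 = £8,149,378.80. Interest = £1,738,998.00.
DOL = £21,281,378.80 ÷ £8,149,378.80 = 2.6114; DFL = £8,149,378.80 ÷ £6,410,380.80 = 1.2713.
DCL = DOL × DFL = 2.6114 × 1.2713 = 3.3199.

3.32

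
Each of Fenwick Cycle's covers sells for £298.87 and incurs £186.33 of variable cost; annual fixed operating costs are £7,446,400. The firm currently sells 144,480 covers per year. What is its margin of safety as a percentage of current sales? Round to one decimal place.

Contribution margin per unit = £298.87 − £186.33 = £112.54. Break-even units = £7,446,400 ÷ £112.54 = 66,166.70; break-even revenue = 66,166.70 × £298.87 = £19,775,240.52.
Actual sales revenue = 144,480 × £298.87 = £43,180,737.60.
Margin of safety = (£43,180,737.60 − £19,775,240.52) ÷ £43,180,737.60 = 54.2%.

54.2%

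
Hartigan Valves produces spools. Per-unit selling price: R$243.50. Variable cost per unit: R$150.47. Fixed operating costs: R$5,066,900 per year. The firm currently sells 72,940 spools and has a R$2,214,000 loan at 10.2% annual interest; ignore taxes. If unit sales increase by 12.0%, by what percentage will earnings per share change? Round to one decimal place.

+54.5%

At 72,940 units, contribution = 72,940 × R$93.03 = R$6,785,608.20.
Operating income = contribution − fixed costs = R$6,785,608.20 − R$5,066,900 = R$1,718,708.20.
Interest = R$225,828.00, so EBIT − I = R$1,492,880.20.
DCL = total CM / (EBIT − I) = R$6,785,608.20 / R$1,492,880.20 = 4.5453.
EPS therefore changes by 4.5453 × (+12.0%) = +54.5%.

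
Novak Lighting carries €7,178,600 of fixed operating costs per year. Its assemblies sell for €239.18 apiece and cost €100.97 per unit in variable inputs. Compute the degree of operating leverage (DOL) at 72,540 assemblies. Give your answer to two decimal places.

3.52

Contribution at this volume is 72,540 × €138.21 = €10,025,753.40.
Subtracting fixed costs: EBIT = €10,025,753.40 − €7,178,600 = €2,847,153.40.
So DOL = total CM / EBIT = €10,025,753.40 / €2,847,153.40 = 3.5213.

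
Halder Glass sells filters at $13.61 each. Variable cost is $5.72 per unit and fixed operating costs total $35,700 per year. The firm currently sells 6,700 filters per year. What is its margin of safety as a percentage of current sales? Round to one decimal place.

32.5%

Contribution margin per unit = $13.61 − $5.72 = $7.89. Break-even units = $35,700 ÷ $7.89 = 4,524.71; break-even revenue = 4,524.71 × $13.61 = $61,581.37.
Current sales = 6,700 × $13.61 = $91,187.00.
Margin of safety = ($91,187.00 − $61,581.37) ÷ $91,187.00 = 32.5%.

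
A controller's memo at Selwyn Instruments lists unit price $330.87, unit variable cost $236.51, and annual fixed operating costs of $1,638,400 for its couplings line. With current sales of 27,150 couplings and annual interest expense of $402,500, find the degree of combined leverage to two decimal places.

Contribution at this volume is 27,150 × $94.36 = $2,561,874.00.
EBIT = $2,561,874.00 − $1,638,400 = $923,474.00. Interest = $402,500.00, so EBIT − I = $520,974.00.
Degree of total leverage = total CM / (EBIT − interest) = $2,561,874.00 / $520,974.00 = 4.9175.

4.92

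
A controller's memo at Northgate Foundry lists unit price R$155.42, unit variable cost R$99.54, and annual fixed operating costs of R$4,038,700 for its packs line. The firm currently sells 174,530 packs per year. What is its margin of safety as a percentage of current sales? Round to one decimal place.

Each unit contributes R$155.42 − R$99.54 = R$55.88. Break-even units = R$4,038,700 ÷ R$55.88 = 72,274.52; break-even revenue = 72,274.52 × R$155.42 = R$11,232,905.40.
Actual sales revenue = 174,530 × R$155.42 = R$27,125,452.60.
Margin of safety = (R$27,125,452.60 − R$11,232,905.40) ÷ R$27,125,452.60 = 58.6%.

58.6%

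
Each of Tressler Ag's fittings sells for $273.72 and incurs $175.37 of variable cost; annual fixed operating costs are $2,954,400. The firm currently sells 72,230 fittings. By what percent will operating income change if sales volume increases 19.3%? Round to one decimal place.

+33.0%

Contribution at this volume is 72,230 × $98.35 = $7,103,820.50.
Subtracting fixed costs: EBIT = $7,103,820.50 − $2,954,400 = $4,149,420.50.
DOL = contribution ÷ EBIT = $7,103,820.50 ÷ $4,149,420.50 = 1.7120.
So EBIT moves 1.7120 × (+19.3%) = +33.0%.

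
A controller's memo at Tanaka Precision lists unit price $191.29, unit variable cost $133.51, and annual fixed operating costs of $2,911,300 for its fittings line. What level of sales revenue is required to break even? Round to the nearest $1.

Contribution margin per unit = $191.29 − $133.51 = $57.78, a CM ratio of $57.78 ÷ $191.29 = 0.3021.
Break-even revenue = fixed costs × price ÷ CM = $2,911,300 × $191.29 ÷ $57.78 = $9,638,328.

$9,638,328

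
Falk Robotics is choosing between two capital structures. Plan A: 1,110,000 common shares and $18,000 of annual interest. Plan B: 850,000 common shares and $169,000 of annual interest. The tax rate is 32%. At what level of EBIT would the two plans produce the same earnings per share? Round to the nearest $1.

$662,654

At indifference, (EBIT − 18,000)(1 − t)/1,110,000 = (EBIT − 169,000)(1 − t)/850,000.
The (1 − t) factor cancels: (EBIT − 18,000) × 850,000 = (EBIT − 169,000) × 1,110,000.
EBIT × (1,110,000 − 850,000) = 169,000 × 1,110,000 − 18,000 × 850,000 = 172,290,000,000, so EBIT = 172,290,000,000 ÷ 260,000 = 662,653.85.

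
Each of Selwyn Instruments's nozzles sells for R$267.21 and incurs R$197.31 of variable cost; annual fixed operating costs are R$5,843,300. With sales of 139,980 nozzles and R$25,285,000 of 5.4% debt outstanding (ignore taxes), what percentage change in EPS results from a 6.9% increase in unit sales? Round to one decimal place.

Contribution at this volume is 139,980 × R$69.90 = R$9,784,602.00.
Operating income = contribution − fixed costs = R$9,784,602.00 − R$5,843,300 = R$3,941,302.00.
Interest = R$1,365,390.00, so EBIT − I = R$2,575,912.00.
DCL = total CM / (EBIT − I) = R$9,784,602.00 / R$2,575,912.00 = 3.7985.
EPS therefore changes by 3.7985 × (+6.9%) = +26.2%.

+26.2%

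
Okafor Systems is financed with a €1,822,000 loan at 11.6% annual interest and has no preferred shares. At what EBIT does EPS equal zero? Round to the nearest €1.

Annual interest = 11.6% × €1,822,000 = €211,352.00.
With no preferred dividends, EPS = 0 when EBIT exactly covers interest, so the financial break-even EBIT is €211,352.00.

€211,352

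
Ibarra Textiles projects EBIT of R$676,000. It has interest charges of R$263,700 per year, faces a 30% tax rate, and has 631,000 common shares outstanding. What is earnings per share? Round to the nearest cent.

R$0.46

Pre-tax income = R$676,000 − R$263,700.00 = R$412,300.00.
After tax at 30%: net income = R$412,300.00 × 0.70 = R$288,610.00.
Per share: R$288,610.00 / 631,000 shares = R$0.46.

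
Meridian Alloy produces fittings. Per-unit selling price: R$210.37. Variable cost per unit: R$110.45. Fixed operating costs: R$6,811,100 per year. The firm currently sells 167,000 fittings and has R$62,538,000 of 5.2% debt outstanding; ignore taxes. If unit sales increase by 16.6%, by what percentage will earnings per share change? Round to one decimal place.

+41.8%

Total contribution margin = 167,000 × R$99.92 = R$16,686,640.00.
Subtracting fixed costs: EBIT = R$16,686,640.00 − R$6,811,100 = R$9,875,540.00.
After interest of R$3,251,976.00, pre-tax earnings = R$6,623,564.00.
Degree of combined leverage = contribution ÷ (EBIT − I) = R$16,686,640.00 ÷ R$6,623,564.00 = 2.5193.
%ΔEPS = DCL × %ΔSales = 2.5193 × +16.6% = +41.8%.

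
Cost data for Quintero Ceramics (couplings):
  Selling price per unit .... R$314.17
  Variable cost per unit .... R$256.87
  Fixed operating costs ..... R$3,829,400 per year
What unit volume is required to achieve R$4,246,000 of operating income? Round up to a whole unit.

Contribution margin per unit = R$314.17 − R$256.87 = R$57.30.
Required volume = (fixed costs + target profit) ÷ CM = (R$3,829,400 + R$4,246,000) ÷ R$57.30 = 140,931.94, so 140,932 couplings.

140,932 couplings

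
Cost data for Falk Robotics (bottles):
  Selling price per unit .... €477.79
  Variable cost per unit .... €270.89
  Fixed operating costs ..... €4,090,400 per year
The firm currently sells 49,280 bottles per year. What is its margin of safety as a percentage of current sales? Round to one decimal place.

Unit CM = price − variable cost = €477.79 − €270.89 = €206.90. Break-even units = €4,090,400 ÷ €206.90 = 19,769.94; break-even revenue = 19,769.94 × €477.79 = €9,445,878.28.
Actual sales revenue = 49,280 × €477.79 = €23,545,491.20.
Margin of safety = (€23,545,491.20 − €9,445,878.28) ÷ €23,545,491.20 = 59.9%.

59.9%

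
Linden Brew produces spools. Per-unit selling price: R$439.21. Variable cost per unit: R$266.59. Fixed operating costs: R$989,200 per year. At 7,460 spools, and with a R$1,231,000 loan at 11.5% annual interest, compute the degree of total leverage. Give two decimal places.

Contribution at this volume is 7,460 × R$172.62 = R$1,287,745.20.
Operating income = contribution − fixed costs = R$1,287,745.20 − R$989,200 = R$298,545.20. Interest = R$141,565.00, so EBIT − I = R$156,980.20.
DCL = contribution ÷ (EBIT − I) = R$1,287,745.20 ÷ R$156,980.20 = 8.2032.

8.20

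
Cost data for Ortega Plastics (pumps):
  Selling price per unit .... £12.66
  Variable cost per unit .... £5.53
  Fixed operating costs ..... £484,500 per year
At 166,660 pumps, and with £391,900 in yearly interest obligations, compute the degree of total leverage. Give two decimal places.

At 166,660 units, contribution = 166,660 × £7.13 = £1,188,285.80.
Operating income = contribution − fixed costs = £1,188,285.80 − £484,500 = £703,785.80. Interest = £391,900.00.
DOL = £1,188,285.80 ÷ £703,785.80 = 1.6884; DFL = £703,785.80 ÷ £311,885.80 = 2.2565.
Combined leverage = 1.6884 × 2.2565 = 3.8099.

3.81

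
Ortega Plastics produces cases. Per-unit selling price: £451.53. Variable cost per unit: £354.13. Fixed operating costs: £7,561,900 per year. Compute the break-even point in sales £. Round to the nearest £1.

CM per unit = £451.53 − £354.13 = £97.40; CM ratio = £97.40 / £451.53 = 0.2157.
Break-even sales = FC ÷ CM ratio = £7,561,900 × £451.53 / £97.40 = £35,055,695.

£35,055,695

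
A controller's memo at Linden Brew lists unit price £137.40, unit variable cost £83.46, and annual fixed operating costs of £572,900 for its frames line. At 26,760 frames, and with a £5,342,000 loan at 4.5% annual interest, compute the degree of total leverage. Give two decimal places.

Contribution at this volume is 26,760 × £53.94 = £1,443,434.40.
EBIT = £1,443,434.40 − £572,900 = £870,534.40. Interest = £240,390.00.
DOL = £1,443,434.40 ÷ £870,534.40 = 1.6581; DFL = £870,534.40 ÷ £630,144.40 = 1.3815.
DCL = DOL × DFL = 1.6581 × 1.3815 = 2.2907.

2.29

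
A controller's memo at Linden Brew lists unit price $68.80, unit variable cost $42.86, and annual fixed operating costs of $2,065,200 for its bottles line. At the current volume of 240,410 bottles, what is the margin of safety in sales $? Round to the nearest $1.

Contribution margin per unit = $68.80 − $42.86 = $25.94. Break-even units = $2,065,200 ÷ $25.94 = 79,614.49; break-even revenue = 79,614.49 × $68.80 = $5,477,477.26.
Current sales = 240,410 × $68.80 = $16,540,208.00.
Margin of safety = $16,540,208.00 − $5,477,477.26 = $11,062,731.

$11,062,731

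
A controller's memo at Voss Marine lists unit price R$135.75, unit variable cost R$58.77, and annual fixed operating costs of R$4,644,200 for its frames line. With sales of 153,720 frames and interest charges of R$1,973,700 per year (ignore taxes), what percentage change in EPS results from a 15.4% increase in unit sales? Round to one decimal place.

Contribution at this volume is 153,720 × R$76.98 = R$11,833,365.60.
Operating income = contribution − fixed costs = R$11,833,365.60 − R$4,644,200 = R$7,189,165.60.
Interest = R$1,973,700.00, so EBIT − I = R$5,215,465.60.
Degree of combined leverage = contribution ÷ (EBIT − I) = R$11,833,365.60 ÷ R$5,215,465.60 = 2.2689.
%ΔEPS = DCL × %ΔSales = 2.2689 × +15.4% = +34.9%.

+34.9%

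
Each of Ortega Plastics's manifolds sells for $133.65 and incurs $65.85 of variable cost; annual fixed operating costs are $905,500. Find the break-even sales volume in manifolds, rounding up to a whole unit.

Unit CM = price − variable cost = $133.65 − $65.85 = $67.80.
Units to break even: $905,500 ÷ $67.80 = 13,355.46, rounded up to 13,356.

13,356 manifolds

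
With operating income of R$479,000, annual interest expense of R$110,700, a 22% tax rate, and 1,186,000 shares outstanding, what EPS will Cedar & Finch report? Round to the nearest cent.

R$0.24

Interest = R$110,700.00, so EBT = R$479,000 − R$110,700.00 = R$368,300.00.
Net income = R$368,300.00 × (1 − 0.22) = R$287,274.00.
EPS = R$287,274.00 ÷ 1,186,000 = R$0.24.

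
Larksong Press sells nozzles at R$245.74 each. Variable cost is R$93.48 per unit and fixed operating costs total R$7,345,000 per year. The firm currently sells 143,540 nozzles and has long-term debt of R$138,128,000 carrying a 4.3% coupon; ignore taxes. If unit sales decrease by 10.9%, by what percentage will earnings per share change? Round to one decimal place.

-27.8%

Total contribution margin = 143,540 × R$152.26 = R$21,855,400.40.
Operating income = contribution − fixed costs = R$21,855,400.40 − R$7,345,000 = R$14,510,400.40.
After interest of R$5,939,504.00, pre-tax earnings = R$8,570,896.40.
DCL = total CM / (EBIT − I) = R$21,855,400.40 / R$8,570,896.40 = 2.5500.
%ΔEPS = DCL × %ΔSales = 2.5500 × -10.9% = -27.8%.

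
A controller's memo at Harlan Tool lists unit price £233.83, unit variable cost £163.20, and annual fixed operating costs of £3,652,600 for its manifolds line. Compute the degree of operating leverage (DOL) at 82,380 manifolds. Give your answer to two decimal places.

2.69

Total contribution margin = 82,380 × £70.63 = £5,818,499.40.
Operating income = contribution − fixed costs = £5,818,499.40 − £3,652,600 = £2,165,899.40.
DOL = contribution ÷ EBIT = £5,818,499.40 ÷ £2,165,899.40 = 2.6864.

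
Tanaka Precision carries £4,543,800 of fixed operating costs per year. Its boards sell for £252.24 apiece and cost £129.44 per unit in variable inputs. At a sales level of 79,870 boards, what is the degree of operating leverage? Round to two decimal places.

1.86

Contribution at this volume is 79,870 × £122.80 = £9,808,036.00.
Operating income = contribution − fixed costs = £9,808,036.00 − £4,543,800 = £5,264,236.00.
DOL = contribution ÷ EBIT = £9,808,036.00 ÷ £5,264,236.00 = 1.8631.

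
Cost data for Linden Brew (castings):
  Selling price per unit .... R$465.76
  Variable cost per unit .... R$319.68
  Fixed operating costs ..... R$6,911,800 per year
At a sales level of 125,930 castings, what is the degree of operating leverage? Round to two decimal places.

Total contribution margin = 125,930 × R$146.08 = R$18,395,854.40.
Subtracting fixed costs: EBIT = R$18,395,854.40 − R$6,911,800 = R$11,484,054.40.
So DOL = total CM / EBIT = R$18,395,854.40 / R$11,484,054.40 = 1.6019.

1.60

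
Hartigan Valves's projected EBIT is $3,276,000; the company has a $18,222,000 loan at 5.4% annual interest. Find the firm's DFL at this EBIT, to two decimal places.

1.43

Interest = $983,988.00.
Degree of financial leverage = EBIT / (EBIT − interest) = $3,276,000 / $2,292,012.00 = 1.4293.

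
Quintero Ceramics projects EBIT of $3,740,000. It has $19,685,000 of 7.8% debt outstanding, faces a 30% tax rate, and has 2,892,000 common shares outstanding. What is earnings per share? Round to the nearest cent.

$0.53

Pre-tax income = $3,740,000 − $1,535,430.00 = $2,204,570.00.
Net income = $2,204,570.00 × (1 − 0.30) = $1,543,199.00.
Per share: $1,543,199.00 / 2,892,000 shares = $0.53.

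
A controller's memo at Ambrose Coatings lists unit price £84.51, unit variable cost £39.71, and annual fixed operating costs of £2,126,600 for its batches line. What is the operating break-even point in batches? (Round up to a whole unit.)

47,469 batches

Each unit contributes £84.51 − £39.71 = £44.80.
Break-even volume = fixed costs ÷ CM per unit = £2,126,600 ÷ £44.80 = 47,468.75, so 47,469 batches.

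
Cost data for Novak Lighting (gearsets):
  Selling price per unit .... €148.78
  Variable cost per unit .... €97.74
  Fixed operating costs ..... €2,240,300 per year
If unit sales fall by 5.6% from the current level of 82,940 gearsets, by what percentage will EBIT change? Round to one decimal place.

Total contribution margin = 82,940 × €51.04 = €4,233,257.60.
Subtracting fixed costs: EBIT = €4,233,257.60 − €2,240,300 = €1,992,957.60.
DOL = contribution ÷ EBIT = €4,233,257.60 ÷ €1,992,957.60 = 2.1241.
So EBIT moves 2.1241 × (-5.6%) = -11.9%.

-11.9%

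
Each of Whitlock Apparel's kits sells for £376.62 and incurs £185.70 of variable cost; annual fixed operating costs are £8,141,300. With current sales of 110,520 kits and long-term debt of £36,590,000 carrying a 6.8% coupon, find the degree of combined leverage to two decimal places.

Contribution at this volume is 110,520 × £190.92 = £21,100,478.40.
EBIT = £21,100,478.40 − £8,141,300 = £12,959,178.40. Interest = £2,488,120.00.
DOL = £21,100,478.40 ÷ £12,959,178.40 = 1.6282; DFL = £12,959,178.40 ÷ £10,471,058.40 = 1.2376.
Combined leverage = 1.6282 × 1.2376 = 2.0151.

2.02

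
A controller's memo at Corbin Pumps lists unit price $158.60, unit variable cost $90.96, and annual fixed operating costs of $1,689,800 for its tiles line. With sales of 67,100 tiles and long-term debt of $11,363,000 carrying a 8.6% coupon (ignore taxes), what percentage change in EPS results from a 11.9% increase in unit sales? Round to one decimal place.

+28.9%

At 67,100 units, contribution = 67,100 × $67.64 = $4,538,644.00.
Operating income = contribution − fixed costs = $4,538,644.00 − $1,689,800 = $2,848,844.00.
After interest of $977,218.00, pre-tax earnings = $1,871,626.00.
DCL = total CM / (EBIT − I) = $4,538,644.00 / $1,871,626.00 = 2.4250.
EPS therefore changes by 2.4250 × (+11.9%) = +28.9%.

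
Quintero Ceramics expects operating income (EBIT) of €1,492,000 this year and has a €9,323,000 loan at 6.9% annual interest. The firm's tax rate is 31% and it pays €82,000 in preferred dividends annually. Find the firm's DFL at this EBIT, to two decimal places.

Annual interest charges come to €643,287.00.
Pre-tax preferred-dividend burden = €82,000 ÷ (1 − 0.31) = €118,840.58.
DFL = EBIT ÷ [EBIT − I − D_p/(1−t)] = €1,492,000 ÷ [€1,492,000 − €643,287.00 − €118,840.58] = €1,492,000 ÷ €729,872.42 = 2.0442.

2.04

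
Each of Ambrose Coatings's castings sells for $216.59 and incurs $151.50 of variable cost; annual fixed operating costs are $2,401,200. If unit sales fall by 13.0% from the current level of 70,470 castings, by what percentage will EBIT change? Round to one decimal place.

-27.3%

At 70,470 units, contribution = 70,470 × $65.09 = $4,586,892.30.
EBIT = $4,586,892.30 − $2,401,200 = $2,185,692.30.
Degree of operating leverage = $4,586,892.30 / $2,185,692.30 = 2.0986.
So EBIT moves 2.0986 × (-13.0%) = -27.3%.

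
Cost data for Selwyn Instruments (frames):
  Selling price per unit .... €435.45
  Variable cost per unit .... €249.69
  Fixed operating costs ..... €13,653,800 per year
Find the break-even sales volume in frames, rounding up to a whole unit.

73,503 frames

Contribution margin per unit = €435.45 − €249.69 = €185.76.
Units to break even: €13,653,800 ÷ €185.76 = 73,502.37, rounded up to 73,503.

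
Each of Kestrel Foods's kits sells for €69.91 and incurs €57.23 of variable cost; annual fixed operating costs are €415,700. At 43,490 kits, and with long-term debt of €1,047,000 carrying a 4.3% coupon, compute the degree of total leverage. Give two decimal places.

At 43,490 units, contribution = 43,490 × €12.68 = €551,453.20.
EBIT = €551,453.20 − €415,700 = €135,753.20. Interest = €45,021.00.
DOL = €551,453.20 ÷ €135,753.20 = 4.0622; DFL = €135,753.20 ÷ €90,732.20 = 1.4962.
Combined leverage = 4.0622 × 1.4962 = 6.0779.

6.08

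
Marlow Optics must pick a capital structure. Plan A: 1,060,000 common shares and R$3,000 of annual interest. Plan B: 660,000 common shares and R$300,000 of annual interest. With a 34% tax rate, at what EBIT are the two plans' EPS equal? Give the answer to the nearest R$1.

Set EPS_A = EPS_B: (EBIT − R$3,000)(1 − 0.34) ÷ 1,060,000 = (EBIT − R$300,000)(1 − 0.34) ÷ 660,000.
Cancelling (1 − t) and cross-multiplying: 660,000·(EBIT − 3,000) = 1,060,000·(EBIT − 300,000).
EBIT × (1,060,000 − 660,000) = 300,000 × 1,060,000 − 3,000 × 660,000 = 316,020,000,000, so EBIT = 316,020,000,000 ÷ 400,000 = 790,050.00.

R$790,050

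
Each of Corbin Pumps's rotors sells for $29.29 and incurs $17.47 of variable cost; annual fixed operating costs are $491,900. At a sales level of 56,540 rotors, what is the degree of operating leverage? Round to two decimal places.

3.79

Contribution at this volume is 56,540 × $11.82 = $668,302.80.
Operating income = contribution − fixed costs = $668,302.80 − $491,900 = $176,402.80.
DOL = contribution ÷ EBIT = $668,302.80 ÷ $176,402.80 = 3.7885.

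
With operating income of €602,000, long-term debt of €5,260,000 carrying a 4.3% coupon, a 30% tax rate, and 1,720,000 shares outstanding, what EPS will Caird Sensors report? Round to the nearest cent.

Pre-tax income = €602,000 − €226,180.00 = €375,820.00.
After tax at 30%: net income = €375,820.00 × 0.70 = €263,074.00.
Per share: €263,074.00 / 1,720,000 shares = €0.15.

€0.15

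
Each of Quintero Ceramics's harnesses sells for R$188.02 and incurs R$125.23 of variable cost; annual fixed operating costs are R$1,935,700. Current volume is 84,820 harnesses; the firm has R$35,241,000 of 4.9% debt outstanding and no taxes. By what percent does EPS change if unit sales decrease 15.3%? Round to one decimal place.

-49.0%

At 84,820 units, contribution = 84,820 × R$62.79 = R$5,325,847.80.
Subtracting fixed costs: EBIT = R$5,325,847.80 − R$1,935,700 = R$3,390,147.80.
After interest of R$1,726,809.00, pre-tax earnings = R$1,663,338.80.
DCL = total CM / (EBIT − I) = R$5,325,847.80 / R$1,663,338.80 = 3.2019.
EPS therefore changes by 3.2019 × (-15.3%) = -49.0%.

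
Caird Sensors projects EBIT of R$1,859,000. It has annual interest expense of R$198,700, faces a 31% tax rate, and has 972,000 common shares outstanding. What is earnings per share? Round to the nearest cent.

Interest = R$198,700.00, so EBT = R$1,859,000 − R$198,700.00 = R$1,660,300.00.
After tax at 31%: net income = R$1,660,300.00 × 0.69 = R$1,145,607.00.
Per share: R$1,145,607.00 / 972,000 shares = R$1.18.

R$1.18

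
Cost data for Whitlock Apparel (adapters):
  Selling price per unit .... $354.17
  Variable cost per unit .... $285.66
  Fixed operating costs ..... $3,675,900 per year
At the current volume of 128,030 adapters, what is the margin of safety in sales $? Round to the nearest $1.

Contribution margin per unit = $354.17 − $285.66 = $68.51. Break-even units = $3,675,900 ÷ $68.51 = 53,654.94; break-even revenue = 53,654.94 × $354.17 = $19,002,970.41.
Current sales = 128,030 × $354.17 = $45,344,385.10.
Margin of safety = $45,344,385.10 − $19,002,970.41 = $26,341,415.

$26,341,415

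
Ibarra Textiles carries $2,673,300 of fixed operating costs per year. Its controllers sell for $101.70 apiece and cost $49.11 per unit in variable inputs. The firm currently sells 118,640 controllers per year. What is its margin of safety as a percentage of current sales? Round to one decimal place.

Unit CM = price − variable cost = $101.70 − $49.11 = $52.59. Break-even units = $2,673,300 ÷ $52.59 = 50,832.86; break-even revenue = 50,832.86 × $101.70 = $5,169,701.65.
Actual sales revenue = 118,640 × $101.70 = $12,065,688.00.
Margin of safety = ($12,065,688.00 − $5,169,701.65) ÷ $12,065,688.00 = 57.2%.

57.2%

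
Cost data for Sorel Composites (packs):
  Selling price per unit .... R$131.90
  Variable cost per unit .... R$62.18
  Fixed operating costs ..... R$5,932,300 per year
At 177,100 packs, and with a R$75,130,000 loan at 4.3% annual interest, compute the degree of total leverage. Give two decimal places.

Contribution at this volume is 177,100 × R$69.72 = R$12,347,412.00.
Operating income = contribution − fixed costs = R$12,347,412.00 − R$5,932,300 = R$6,415,112.00. Interest = R$3,230,590.00.
DOL = R$12,347,412.00 ÷ R$6,415,112.00 = 1.9247; DFL = R$6,415,112.00 ÷ R$3,184,522.00 = 2.0145.
DCL = DOL × DFL = 1.9247 × 2.0145 = 3.8773.

3.88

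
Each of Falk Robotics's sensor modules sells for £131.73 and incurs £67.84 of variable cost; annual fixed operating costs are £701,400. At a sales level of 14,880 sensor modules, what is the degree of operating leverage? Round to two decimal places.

3.81

Total contribution margin = 14,880 × £63.89 = £950,683.20.
Subtracting fixed costs: EBIT = £950,683.20 − £701,400 = £249,283.20.
Degree of operating leverage = £950,683.20 / £249,283.20 = 3.8137.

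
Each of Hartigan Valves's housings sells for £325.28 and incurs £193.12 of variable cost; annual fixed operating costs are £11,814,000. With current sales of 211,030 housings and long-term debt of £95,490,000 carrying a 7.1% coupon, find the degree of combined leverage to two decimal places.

Total contribution margin = 211,030 × £132.16 = £27,889,724.80.
Subtracting fixed costs: EBIT = £27,889,724.80 − £11,814,000 = £16,075,724.80. Interest = £6,779,790.00, so EBIT − I = £9,295,934.80.
Degree of total leverage = total CM / (EBIT − interest) = £27,889,724.80 / £9,295,934.80 = 3.0002.

3.00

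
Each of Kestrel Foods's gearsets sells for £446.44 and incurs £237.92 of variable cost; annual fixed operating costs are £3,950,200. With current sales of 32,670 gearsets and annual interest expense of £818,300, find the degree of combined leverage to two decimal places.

3.33

Total contribution margin = 32,670 × £208.52 = £6,812,348.40.
EBIT = £6,812,348.40 − £3,950,200 = £2,862,148.40. Interest = £818,300.00.
DOL = £6,812,348.40 ÷ £2,862,148.40 = 2.3802; DFL = £2,862,148.40 ÷ £2,043,848.40 = 1.4004.
DCL = DOL × DFL = 2.3802 × 1.4004 = 3.3332.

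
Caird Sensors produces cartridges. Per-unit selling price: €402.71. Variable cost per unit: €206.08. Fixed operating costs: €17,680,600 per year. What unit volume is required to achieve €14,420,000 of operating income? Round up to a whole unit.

Each unit contributes €402.71 − €206.08 = €196.63.
Need Q such that Q × €196.63 − €17,680,600 = €14,420,000, i.e. Q = €32,100,600 / €196.63 = 163,253.83 → 163,254.

163,254 cartridges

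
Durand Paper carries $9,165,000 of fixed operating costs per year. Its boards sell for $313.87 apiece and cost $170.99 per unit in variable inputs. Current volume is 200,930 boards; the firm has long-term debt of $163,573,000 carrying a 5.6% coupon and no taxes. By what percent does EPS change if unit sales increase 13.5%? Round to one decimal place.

+37.3%

At 200,930 units, contribution = 200,930 × $142.88 = $28,708,878.40.
EBIT = $28,708,878.40 − $9,165,000 = $19,543,878.40.
After interest of $9,160,088.00, pre-tax earnings = $10,383,790.40.
Degree of combined leverage = contribution ÷ (EBIT − I) = $28,708,878.40 ÷ $10,383,790.40 = 2.7648.
%ΔEPS = DCL × %ΔSales = 2.7648 × +13.5% = +37.3%.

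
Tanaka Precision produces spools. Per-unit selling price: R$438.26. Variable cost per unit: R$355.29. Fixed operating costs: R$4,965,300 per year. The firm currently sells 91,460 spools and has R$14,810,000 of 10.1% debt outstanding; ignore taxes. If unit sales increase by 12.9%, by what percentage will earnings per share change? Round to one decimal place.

+86.8%

Contribution at this volume is 91,460 × R$82.97 = R$7,588,436.20.
Operating income = contribution − fixed costs = R$7,588,436.20 − R$4,965,300 = R$2,623,136.20.
After interest of R$1,495,810.00, pre-tax earnings = R$1,127,326.20.
DCL = total CM / (EBIT − I) = R$7,588,436.20 / R$1,127,326.20 = 6.7314.
EPS therefore changes by 6.7314 × (+12.9%) = +86.8%.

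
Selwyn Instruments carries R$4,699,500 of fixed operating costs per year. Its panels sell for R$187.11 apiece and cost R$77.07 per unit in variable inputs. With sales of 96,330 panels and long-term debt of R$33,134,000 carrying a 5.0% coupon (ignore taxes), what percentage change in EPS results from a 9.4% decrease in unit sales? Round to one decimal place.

Contribution at this volume is 96,330 × R$110.04 = R$10,600,153.20.
Operating income = contribution − fixed costs = R$10,600,153.20 − R$4,699,500 = R$5,900,653.20.
Interest = R$1,656,700.00, so EBIT − I = R$4,243,953.20.
Degree of combined leverage = contribution ÷ (EBIT − I) = R$10,600,153.20 ÷ R$4,243,953.20 = 2.4977.
EPS therefore changes by 2.4977 × (-9.4%) = -23.5%.

-23.5%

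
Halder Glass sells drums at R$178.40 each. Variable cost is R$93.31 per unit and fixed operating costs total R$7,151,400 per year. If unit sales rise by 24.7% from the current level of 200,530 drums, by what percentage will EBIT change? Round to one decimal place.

+42.5%

At 200,530 units, contribution = 200,530 × R$85.09 = R$17,063,097.70.
Operating income = contribution − fixed costs = R$17,063,097.70 − R$7,151,400 = R$9,911,697.70.
DOL = contribution ÷ EBIT = R$17,063,097.70 ÷ R$9,911,697.70 = 1.7215.
So EBIT moves 1.7215 × (+24.7%) = +42.5%.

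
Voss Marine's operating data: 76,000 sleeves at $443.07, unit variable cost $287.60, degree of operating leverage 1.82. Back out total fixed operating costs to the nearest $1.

Contribution at this volume is 76,000 × $155.47 = $11,815,720.00.
Since DOL = CM ÷ EBIT, EBIT = $11,815,720.00 ÷ 1.82 = $6,492,153.85.
And FC = contribution − EBIT = $11,815,720.00 − $6,492,153.85 = $5,323,566.

$5,323,566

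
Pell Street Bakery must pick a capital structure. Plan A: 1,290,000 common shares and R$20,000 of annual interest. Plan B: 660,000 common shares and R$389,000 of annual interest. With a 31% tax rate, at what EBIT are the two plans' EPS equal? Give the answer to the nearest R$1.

At indifference, (EBIT − 20,000)(1 − t)/1,290,000 = (EBIT − 389,000)(1 − t)/660,000.
The (1 − t) factor cancels: (EBIT − 20,000) × 660,000 = (EBIT − 389,000) × 1,290,000.
EBIT × (1,290,000 − 660,000) = 389,000 × 1,290,000 − 20,000 × 660,000 = 488,610,000,000, so EBIT = 488,610,000,000 ÷ 630,000 = 775,571.43.

R$775,571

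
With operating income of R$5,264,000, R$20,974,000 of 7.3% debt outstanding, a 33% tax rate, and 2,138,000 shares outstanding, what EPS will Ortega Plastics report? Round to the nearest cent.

R$1.17

Pre-tax income = R$5,264,000 − R$1,531,102.00 = R$3,732,898.00.
After tax at 33%: net income = R$3,732,898.00 × 0.67 = R$2,501,041.66.
Per share: R$2,501,041.66 / 2,138,000 shares = R$1.17.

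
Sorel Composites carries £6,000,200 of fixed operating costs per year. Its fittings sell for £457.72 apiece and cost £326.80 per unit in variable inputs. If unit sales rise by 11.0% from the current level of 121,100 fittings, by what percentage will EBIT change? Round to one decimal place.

+17.7%

Contribution at this volume is 121,100 × £130.92 = £15,854,412.00.
EBIT = £15,854,412.00 − £6,000,200 = £9,854,212.00.
So DOL = total CM / EBIT = £15,854,412.00 / £9,854,212.00 = 1.6089.
Operating income changes by 1.6089 × +11.0% = +17.7%.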